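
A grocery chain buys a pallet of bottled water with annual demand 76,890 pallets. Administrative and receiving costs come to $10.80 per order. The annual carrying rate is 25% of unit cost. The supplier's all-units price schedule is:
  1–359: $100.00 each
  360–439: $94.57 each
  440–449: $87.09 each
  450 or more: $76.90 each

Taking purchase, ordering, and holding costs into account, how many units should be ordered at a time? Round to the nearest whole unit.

Q* ≈ 450 pallets

Holding cost per unit per year at price C is H = 0.25·C.
For each price level, check whether its EOQ is feasible; otherwise the best quantity at that price is the breakpoint.
EOQ at $100.00 = 257.7 (feasible in tier 1): TC = 76,890×$100.00 + (76,890/257.7)×10.8 + (257.7/2)×0.25×$100.00 = $7,695,443.65.
EOQ at $94.57 = 265.0 < 360, so use break Q=360: TC = 76,890×$94.57 + (76,890/360.0)×10.8 + (360.0/2)×0.25×$94.57 = $7,278,049.65.
EOQ at $87.09 = 276.2 < 440, so use break Q=440: TC = 76,890×$87.09 + (76,890/440.0)×10.8 + (440.0/2)×0.25×$87.09 = $6,703,027.35.
EOQ at $76.90 = 293.9 < 450, so use break Q=450: TC = 76,890×$76.90 + (76,890/450.0)×10.8 + (450.0/2)×0.25×$76.90 = $5,919,011.99.
Lowest total cost is $5,919,011.99 at Q = 450.0.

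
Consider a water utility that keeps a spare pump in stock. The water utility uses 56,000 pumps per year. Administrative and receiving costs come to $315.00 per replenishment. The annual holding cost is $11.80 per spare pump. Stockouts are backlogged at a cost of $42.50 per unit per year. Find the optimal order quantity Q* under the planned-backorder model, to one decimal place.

Q* ≈ 1,954.5 pumps

With planned backorders, Q* = √(2DS/H) · √((H+B)/B).
√(2DS/H) = √(2 × 56,000 × 315 / 11.8) = 1729.113.
√((H+B)/B) = √((11.8+42.5)/42.5) = 1.1303.
Q* ≈ 1954.469.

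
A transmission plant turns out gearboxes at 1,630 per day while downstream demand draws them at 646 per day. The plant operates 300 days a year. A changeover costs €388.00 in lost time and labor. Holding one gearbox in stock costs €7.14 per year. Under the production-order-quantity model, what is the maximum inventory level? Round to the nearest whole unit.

Annual demand D = 646 × 300 = 193,800.
Production build-up factor (1 − d/p) = 1 − 646/1,630 = 0.6037.
Q* = √(2DS / (H(1 − d/p))) = √(2 × 193,800 × 388 / (7.14 × 0.6037)).
= √(150,388,800 / 4.3103) ≈ 5906.836.
Maximum inventory = Q*(1 − d/p) = 5906.836 × 0.6037 ≈ 3565.844.

I_max ≈ 3,566 gearboxes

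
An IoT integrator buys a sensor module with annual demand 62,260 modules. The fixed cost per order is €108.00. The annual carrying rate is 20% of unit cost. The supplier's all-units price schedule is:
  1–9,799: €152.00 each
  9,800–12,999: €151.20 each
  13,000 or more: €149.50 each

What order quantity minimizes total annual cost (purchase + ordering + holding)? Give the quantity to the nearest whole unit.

Holding cost per unit per year at price C is H = 0.20·C.
Candidates are each tier's EOQ (if it falls in that tier) and each price-break quantity.
EOQ at €152.00 = 665.1 (feasible in tier 1): TC = 62,260×€152.00 + (62,260/665.1)×108 + (665.1/2)×0.20×€152.00 = €9,483,739.40.
EOQ at €151.20 = 666.9 < 9800, so use break Q=9800: TC = 62,260×€151.20 + (62,260/9800.0)×108 + (9800.0/2)×0.20×€151.20 = €9,562,574.13.
EOQ at €149.50 = 670.6 < 13000, so use break Q=13000: TC = 62,260×€149.50 + (62,260/13000.0)×108 + (13000.0/2)×0.20×€149.50 = €9,502,737.24.
Lowest total cost is €9,483,739.40 at Q = 665.1.

Q* ≈ 665 modules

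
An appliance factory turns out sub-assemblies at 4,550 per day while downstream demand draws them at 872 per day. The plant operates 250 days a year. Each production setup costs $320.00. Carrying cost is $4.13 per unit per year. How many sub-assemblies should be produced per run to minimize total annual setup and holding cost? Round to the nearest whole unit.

Annual demand D = 872 × 250 = 218,000.
Production build-up factor (1 − d/p) = 1 − 872/4,550 = 0.8084.
Q* = √(2DS / (H(1 − d/p))) = √(2 × 218,000 × 320 / (4.13 × 0.8084)).
= √(139,520,000 / 3.3385) ≈ 6464.621.

Q* ≈ 6,465 sub-assemblies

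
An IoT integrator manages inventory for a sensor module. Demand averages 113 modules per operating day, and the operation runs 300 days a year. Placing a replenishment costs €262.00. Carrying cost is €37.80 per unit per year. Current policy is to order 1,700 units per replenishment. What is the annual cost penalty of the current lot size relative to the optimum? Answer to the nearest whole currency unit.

Annual demand D = 113 × 300 = 33,900.
EOQ = √(2DS/H) = √(2 × 33,900 × 262 / 37.8) ≈ 685.52.
Cost at Q* = (D/Q*)S + (Q*/2)H = √(2DSH) ≈ €25,912.62.
Cost at Q = 1,700: (33,900/1,700)×262 + (1,700/2)×37.8 = €5,224.59 + €32,130.00 = €37,354.59.
Excess = €37,354.59 − €25,912.62 = €11,441.96.

Extra cost ≈ €11,442 per year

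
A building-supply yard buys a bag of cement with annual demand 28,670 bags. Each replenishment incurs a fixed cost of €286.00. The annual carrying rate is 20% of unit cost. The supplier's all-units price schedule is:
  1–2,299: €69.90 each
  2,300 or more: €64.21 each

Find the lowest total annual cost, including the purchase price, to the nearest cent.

Holding cost per unit per year at price C is H = 0.20·C.
For each price level, check whether its EOQ is feasible; otherwise the best quantity at that price is the breakpoint.
EOQ at €69.90 = 1083.1 (feasible in tier 1): TC = 28,670×€69.90 + (28,670/1083.1)×286 + (1083.1/2)×0.20×€69.90 = €2,019,174.38.
EOQ at €64.21 = 1130.0 < 2300, so use break Q=2300: TC = 28,670×€64.21 + (28,670/2300.0)×286 + (2300.0/2)×0.20×€64.21 = €1,859,234.05.
Lowest total cost among the candidates is at Q = 2300.0.

TC* ≈ €1,859,234.05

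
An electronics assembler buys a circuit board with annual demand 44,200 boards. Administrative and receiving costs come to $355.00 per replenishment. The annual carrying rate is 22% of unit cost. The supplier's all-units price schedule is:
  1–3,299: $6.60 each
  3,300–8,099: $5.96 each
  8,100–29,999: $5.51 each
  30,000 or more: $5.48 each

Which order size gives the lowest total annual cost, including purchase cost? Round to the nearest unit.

Q* ≈ 8,100 boards

Holding cost per unit per year at price C is H = 0.22·C.
Evaluate total cost at each tier's feasible EOQ or, if the EOQ is below the tier, at the tier's minimum quantity.
Tier 1 ($6.60): EOQ = 4649.0 exceeds tier's upper bound 3299, so this tier is dominated.
EOQ at $5.96 = 4892.2 (feasible in tier 2): TC = 44,200×$5.96 + (44,200/4892.2)×355 + (4892.2/2)×0.22×$5.96 = $269,846.68.
EOQ at $5.51 = 5088.1 < 8100, so use break Q=8100: TC = 44,200×$5.51 + (44,200/8100.0)×355 + (8100.0/2)×0.22×$5.51 = $250,388.57.
EOQ at $5.48 = 5102.0 < 30000, so use break Q=30000: TC = 44,200×$5.48 + (44,200/30000.0)×355 + (30000.0/2)×0.22×$5.48 = $260,823.03.
Lowest total cost is $250,388.57 at Q = 8100.0.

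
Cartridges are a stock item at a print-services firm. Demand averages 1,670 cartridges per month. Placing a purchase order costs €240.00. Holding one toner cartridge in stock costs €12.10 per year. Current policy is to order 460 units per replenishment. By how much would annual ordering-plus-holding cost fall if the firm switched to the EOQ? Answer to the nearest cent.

Annual demand D = 1,670 × 12 = 20,040.
EOQ = √(2DS/H) = √(2 × 20,040 × 240 / 12.1) ≈ 891.61.
Cost at Q* = (D/Q*)S + (Q*/2)H = √(2DSH) ≈ €10,788.53.
Cost at Q = 460: (20,040/460)×240 + (460/2)×12.1 = €10,455.65 + €2,783.00 = €13,238.65.
Excess = €13,238.65 − €10,788.53 = €2,450.12.

Extra cost ≈ €2,450.12 per year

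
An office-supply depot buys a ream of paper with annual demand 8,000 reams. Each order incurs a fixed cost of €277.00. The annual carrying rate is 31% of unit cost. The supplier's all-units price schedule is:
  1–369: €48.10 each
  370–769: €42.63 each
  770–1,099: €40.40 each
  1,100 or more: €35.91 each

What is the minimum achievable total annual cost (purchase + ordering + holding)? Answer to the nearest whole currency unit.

Holding cost per unit per year at price C is H = 0.31·C.
For each price level, check whether its EOQ is feasible; otherwise the best quantity at that price is the breakpoint.
Tier 1 (€48.10): EOQ = 545.2 exceeds tier's upper bound 369, so this tier is dominated.
EOQ at €42.63 = 579.1 (feasible in tier 2): TC = 8,000×€42.63 + (8,000/579.1)×277 + (579.1/2)×0.31×€42.63 = €348,693.12.
EOQ at €40.40 = 594.9 < 770, so use break Q=770: TC = 8,000×€40.40 + (8,000/770.0)×277 + (770.0/2)×0.31×€40.40 = €330,899.66.
EOQ at €35.91 = 631.0 < 1100, so use break Q=1100: TC = 8,000×€35.91 + (8,000/1100.0)×277 + (1100.0/2)×0.31×€35.91 = €295,417.20.
Lowest total cost among the candidates is at Q = 1100.0.

TC* ≈ €295,417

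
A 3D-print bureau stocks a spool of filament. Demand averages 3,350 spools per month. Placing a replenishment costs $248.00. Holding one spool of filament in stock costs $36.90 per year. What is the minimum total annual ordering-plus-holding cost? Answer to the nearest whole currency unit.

TC* ≈ $27,125

Annual demand D = 3,350 × 12 = 40,200.
EOQ = √(2DS/H) = √(2 × 40,200 × 248 / 36.9) ≈ 735.09.
At Q*, ordering cost (D/Q*)S equals holding cost (Q*/2)H, each = √(DSH/2).
Minimum total = √(2DSH) = √(2 × 40,200 × 248 × 36.9) ≈ 27124.831.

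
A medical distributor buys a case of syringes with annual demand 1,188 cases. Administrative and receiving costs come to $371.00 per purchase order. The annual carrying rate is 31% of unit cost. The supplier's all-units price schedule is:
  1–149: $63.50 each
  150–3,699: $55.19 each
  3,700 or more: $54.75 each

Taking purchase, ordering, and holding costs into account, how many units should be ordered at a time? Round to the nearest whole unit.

Q* ≈ 227 cases

Holding cost per unit per year at price C is H = 0.31·C.
Evaluate total cost at each tier's feasible EOQ or, if the EOQ is below the tier, at the tier's minimum quantity.
Tier 1 ($63.50): EOQ = 211.6 exceeds tier's upper bound 149, so this tier is dominated.
EOQ at $55.19 = 227.0 (feasible in tier 2): TC = 1,188×$55.19 + (1,188/227.0)×371 + (227.0/2)×0.31×$55.19 = $69,449.20.
EOQ at $54.75 = 227.9 < 3700, so use break Q=3700: TC = 1,188×$54.75 + (1,188/3700.0)×371 + (3700.0/2)×0.31×$54.75 = $96,561.25.
Lowest total cost is $69,449.20 at Q = 227.0.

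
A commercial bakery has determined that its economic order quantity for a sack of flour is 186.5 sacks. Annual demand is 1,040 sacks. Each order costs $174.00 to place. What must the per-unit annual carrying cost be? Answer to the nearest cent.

H ≈ $10.41

Invert the EOQ relation Q*² = 2DS/H.
From Q* = √(2DS/H): H = 2DS / Q*² = 2 × 1,040 × 174 / 186.5² = 10.4053.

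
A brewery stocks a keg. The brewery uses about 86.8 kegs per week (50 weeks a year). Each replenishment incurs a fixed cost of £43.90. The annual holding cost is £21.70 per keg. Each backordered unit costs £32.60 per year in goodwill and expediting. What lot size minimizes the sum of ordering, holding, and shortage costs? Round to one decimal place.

Annual demand D = 86.8 × 50 = 4,340.
With planned backorders, Q* = √(2DS/H) · √((H+B)/B).
√(2DS/H) = √(2 × 4,340 × 43.9 / 21.7) = 132.514.
√((H+B)/B) = √((21.7+32.6)/32.6) = 1.2906.
Q* ≈ 171.023.

Q* ≈ 171.0 kegs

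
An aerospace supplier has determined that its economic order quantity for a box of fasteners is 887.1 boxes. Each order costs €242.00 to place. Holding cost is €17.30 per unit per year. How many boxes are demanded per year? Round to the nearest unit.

D ≈ 28,128 boxes per year

The basic EOQ model gives Q* = √(2DS/H); rearrange for the unknown.
From Q* = √(2DS/H): D = Q*²H / (2S) = 887.1² × 17.3 / (2 × 242) = 28128.456.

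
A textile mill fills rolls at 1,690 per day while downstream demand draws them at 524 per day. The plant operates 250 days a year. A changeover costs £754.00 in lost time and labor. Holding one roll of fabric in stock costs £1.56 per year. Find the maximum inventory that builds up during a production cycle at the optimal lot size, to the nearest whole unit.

I_max ≈ 9,347 rolls

Annual demand D = 524 × 250 = 131,000.
Production build-up factor (1 − d/p) = 1 − 524/1,690 = 0.6899.
Q* = √(2DS / (H(1 − d/p))) = √(2 × 131,000 × 754 / (1.56 × 0.6899)).
= √(197,548,000 / 1.0763) ≈ 13547.779.
Maximum inventory = Q*(1 − d/p) = 13547.779 × 0.6899 ≈ 9347.166.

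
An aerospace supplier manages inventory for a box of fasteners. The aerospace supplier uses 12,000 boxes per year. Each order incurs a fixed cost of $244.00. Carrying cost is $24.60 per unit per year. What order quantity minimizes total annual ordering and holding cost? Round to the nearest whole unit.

EOQ = √(2DS / H) = √(2 × 12,000 × 244 / 24.6).
= √(5,856,000 / 24.6) = √238,048.7805 ≈ 487.902.

Q* ≈ 488 boxes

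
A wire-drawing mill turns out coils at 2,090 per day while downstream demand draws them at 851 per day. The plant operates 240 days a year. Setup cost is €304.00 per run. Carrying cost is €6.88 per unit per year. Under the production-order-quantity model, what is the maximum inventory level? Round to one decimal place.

I_max ≈ 3,271.1 coils

Annual demand D = 851 × 240 = 204,240.
Production build-up factor (1 − d/p) = 1 − 851/2,090 = 0.5928.
Q* = √(2DS / (H(1 − d/p))) = √(2 × 204,240 × 304 / (6.88 × 0.5928)).
= √(124,177,920 / 4.0786) ≈ 5517.794.
Maximum inventory = Q*(1 − d/p) = 5517.794 × 0.5928 ≈ 3271.075.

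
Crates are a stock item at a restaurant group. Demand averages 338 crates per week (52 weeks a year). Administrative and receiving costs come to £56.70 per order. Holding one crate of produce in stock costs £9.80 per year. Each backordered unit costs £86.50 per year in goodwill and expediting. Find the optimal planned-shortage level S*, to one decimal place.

S* ≈ 48.4 crates

Annual demand D = 338 × 52 = 17,576.
With planned backorders, Q* = √(2DS/H) · √((H+B)/B).
√(2DS/H) = √(2 × 17,576 × 56.7 / 9.8) = 450.976.
√((H+B)/B) = √((9.8+86.5)/86.5) = 1.0551.
Q* ≈ 475.837.
S* = Q* · H/(H+B) = 475.837 × 9.8/96.3 ≈ 48.424.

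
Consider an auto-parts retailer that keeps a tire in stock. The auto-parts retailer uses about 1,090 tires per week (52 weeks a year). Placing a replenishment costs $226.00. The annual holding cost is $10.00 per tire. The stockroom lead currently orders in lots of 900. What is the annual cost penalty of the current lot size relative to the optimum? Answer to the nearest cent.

Annual demand D = 1,090 × 52 = 56,680.
EOQ = √(2DS/H) = √(2 × 56,680 × 226 / 10) ≈ 1600.60.
Cost at Q* = (D/Q*)S + (Q*/2)H = √(2DSH) ≈ $16,006.05.
Cost at Q = 900: (56,680/900)×226 + (900/2)×10 = $14,232.98 + $4,500.00 = $18,732.98.
Excess = $18,732.98 − $16,006.05 = $2,726.93.

Extra cost ≈ $2,726.93 per year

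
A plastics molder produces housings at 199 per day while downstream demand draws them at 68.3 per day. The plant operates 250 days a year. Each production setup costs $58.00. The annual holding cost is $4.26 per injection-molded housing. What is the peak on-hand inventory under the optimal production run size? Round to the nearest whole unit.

I_max ≈ 553 housings

Annual demand D = 68.3 × 250 = 17,075.
Production build-up factor (1 − d/p) = 1 − 68.3/199 = 0.6568.
Q* = √(2DS / (H(1 − d/p))) = √(2 × 17,075 × 58 / (4.26 × 0.6568)).
= √(1,980,700 / 2.7979) ≈ 841.382.
Maximum inventory = Q*(1 − d/p) = 841.382 × 0.6568 ≈ 552.606.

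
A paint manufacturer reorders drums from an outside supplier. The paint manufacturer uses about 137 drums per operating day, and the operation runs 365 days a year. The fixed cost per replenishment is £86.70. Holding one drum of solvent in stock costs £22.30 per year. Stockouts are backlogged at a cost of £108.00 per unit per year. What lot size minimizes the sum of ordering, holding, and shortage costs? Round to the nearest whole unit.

Annual demand D = 137 × 365 = 50,005.
With planned backorders, Q* = √(2DS/H) · √((H+B)/B).
√(2DS/H) = √(2 × 50,005 × 86.7 / 22.3) = 623.561.
√((H+B)/B) = √((22.3+108)/108) = 1.0984.
Q* ≈ 684.919.

Q* ≈ 685 drums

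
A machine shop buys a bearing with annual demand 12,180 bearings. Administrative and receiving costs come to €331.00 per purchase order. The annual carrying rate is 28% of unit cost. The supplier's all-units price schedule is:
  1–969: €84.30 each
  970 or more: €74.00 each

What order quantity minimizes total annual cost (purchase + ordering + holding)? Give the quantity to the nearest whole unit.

Q* ≈ 970 bearings

Holding cost per unit per year at price C is H = 0.28·C.
For each price level, check whether its EOQ is feasible; otherwise the best quantity at that price is the breakpoint.
EOQ at €84.30 = 584.5 (feasible in tier 1): TC = 12,180×€84.30 + (12,180/584.5)×331 + (584.5/2)×0.28×€84.30 = €1,040,569.75.
EOQ at €74.00 = 623.8 < 970, so use break Q=970: TC = 12,180×€74.00 + (12,180/970.0)×331 + (970.0/2)×0.28×€74.00 = €915,525.47.
Lowest total cost is €915,525.47 at Q = 970.0.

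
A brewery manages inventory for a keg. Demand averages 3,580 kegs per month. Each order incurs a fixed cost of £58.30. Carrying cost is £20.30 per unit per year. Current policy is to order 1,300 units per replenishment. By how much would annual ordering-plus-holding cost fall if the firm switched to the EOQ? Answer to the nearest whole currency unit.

Extra cost ≈ £5,038 per year

Annual demand D = 3,580 × 12 = 42,960.
EOQ = √(2DS/H) = √(2 × 42,960 × 58.3 / 20.3) ≈ 496.74.
Cost at Q* = (D/Q*)S + (Q*/2)H = √(2DSH) ≈ £10,083.92.
Cost at Q = 1,300: (42,960/1,300)×58.3 + (1,300/2)×20.3 = £1,926.59 + £13,195.00 = £15,121.59.
Excess = £15,121.59 − £10,083.92 = £5,037.67.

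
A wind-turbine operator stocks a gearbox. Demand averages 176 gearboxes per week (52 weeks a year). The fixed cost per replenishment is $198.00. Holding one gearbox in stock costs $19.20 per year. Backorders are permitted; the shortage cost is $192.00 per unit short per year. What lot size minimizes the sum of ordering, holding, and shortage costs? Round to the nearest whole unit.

Annual demand D = 176 × 52 = 9,152.
With planned backorders, Q* = √(2DS/H) · √((H+B)/B).
√(2DS/H) = √(2 × 9,152 × 198 / 19.2) = 434.465.
√((H+B)/B) = √((19.2+192)/192) = 1.0488.
Q* ≈ 455.671.

Q* ≈ 456 gearboxes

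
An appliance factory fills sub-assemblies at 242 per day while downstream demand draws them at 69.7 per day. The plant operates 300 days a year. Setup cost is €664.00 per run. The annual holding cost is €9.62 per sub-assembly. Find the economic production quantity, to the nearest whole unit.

Annual demand D = 69.7 × 300 = 20,910.
Production build-up factor (1 − d/p) = 1 − 69.7/242 = 0.7120.
Q* = √(2DS / (H(1 − d/p))) = √(2 × 20,910 × 664 / (9.62 × 0.7120)).
= √(27,768,480 / 6.8493) ≈ 2013.509.

Q* ≈ 2,014 sub-assemblies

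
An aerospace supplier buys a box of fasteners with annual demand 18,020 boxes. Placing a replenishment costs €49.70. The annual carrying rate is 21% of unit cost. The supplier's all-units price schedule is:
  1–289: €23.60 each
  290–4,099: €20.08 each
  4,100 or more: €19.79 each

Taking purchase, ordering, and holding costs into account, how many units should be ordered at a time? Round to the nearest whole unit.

Q* ≈ 652 boxes

Holding cost per unit per year at price C is H = 0.21·C.
Evaluate total cost at each tier's feasible EOQ or, if the EOQ is below the tier, at the tier's minimum quantity.
Tier 1 (€23.60): EOQ = 601.2 exceeds tier's upper bound 289, so this tier is dominated.
EOQ at €20.08 = 651.7 (feasible in tier 2): TC = 18,020×€20.08 + (18,020/651.7)×49.7 + (651.7/2)×0.21×€20.08 = €364,589.89.
EOQ at €19.79 = 656.5 < 4100, so use break Q=4100: TC = 18,020×€19.79 + (18,020/4100.0)×49.7 + (4100.0/2)×0.21×€19.79 = €365,353.83.
Lowest total cost is €364,589.89 at Q = 651.7.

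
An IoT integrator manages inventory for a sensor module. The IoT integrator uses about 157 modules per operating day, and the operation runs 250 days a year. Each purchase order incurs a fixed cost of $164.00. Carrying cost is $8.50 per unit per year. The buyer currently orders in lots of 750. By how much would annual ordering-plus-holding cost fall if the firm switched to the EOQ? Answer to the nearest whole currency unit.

Annual demand D = 157 × 250 = 39,250.
EOQ = √(2DS/H) = √(2 × 39,250 × 164 / 8.5) ≈ 1230.69.
Cost at Q* = (D/Q*)S + (Q*/2)H = √(2DSH) ≈ $10,460.83.
Cost at Q = 750: (39,250/750)×164 + (750/2)×8.5 = $8,582.67 + $3,187.50 = $11,770.17.
Excess = $11,770.17 − $10,460.83 = $1,309.33.

Extra cost ≈ $1,309 per year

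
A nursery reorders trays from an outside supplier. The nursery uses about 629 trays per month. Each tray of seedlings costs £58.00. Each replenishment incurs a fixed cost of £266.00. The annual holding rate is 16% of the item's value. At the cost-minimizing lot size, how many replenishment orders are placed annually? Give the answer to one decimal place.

N ≈ 11.5 orders per year

Annual demand D = 629 × 12 = 7,548.
Holding cost H = 0.16 × £58.00 = £9.2800 per unit per year.
Q* = √(2DS/H) = √(2 × 7,548 × 266 / 9.28) ≈ 657.81.
Orders per year = D / Q* = 7,548 / 657.81 ≈ 11.475.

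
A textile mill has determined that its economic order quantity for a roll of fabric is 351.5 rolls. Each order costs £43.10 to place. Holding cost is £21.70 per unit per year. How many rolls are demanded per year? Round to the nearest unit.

Squaring Q* = √(2DS/H) gives Q*² = 2DS/H.
From Q* = √(2DS/H): D = Q*²H / (2S) = 351.5² × 21.7 / (2 × 43.1) = 31103.061.

D ≈ 31,103 rolls per year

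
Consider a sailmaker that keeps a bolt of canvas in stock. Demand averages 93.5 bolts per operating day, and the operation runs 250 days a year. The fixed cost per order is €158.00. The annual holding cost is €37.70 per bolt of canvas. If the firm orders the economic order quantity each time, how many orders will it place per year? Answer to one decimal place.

Annual demand D = 93.5 × 250 = 23,375.
Q* = √(2DS/H) = √(2 × 23,375 × 158 / 37.7) ≈ 442.64.
Orders per year = D / Q* = 23,375 / 442.64 ≈ 52.808.

N ≈ 52.8 orders per year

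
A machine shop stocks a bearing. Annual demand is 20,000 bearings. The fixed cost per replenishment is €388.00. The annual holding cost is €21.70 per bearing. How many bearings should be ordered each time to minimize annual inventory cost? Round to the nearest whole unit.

EOQ = √(2DS / H) = √(2 × 20,000 × 388 / 21.7).
= √(15,520,000 / 21.7) = √715,207.3733 ≈ 845.699.

Q* ≈ 846 bearings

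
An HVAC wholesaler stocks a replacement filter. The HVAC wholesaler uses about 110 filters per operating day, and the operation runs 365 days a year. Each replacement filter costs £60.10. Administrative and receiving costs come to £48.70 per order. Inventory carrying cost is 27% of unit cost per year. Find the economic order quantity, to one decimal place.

Q* ≈ 490.9 filters

Annual demand D = 110 × 365 = 40,150.
Holding cost H = 0.27 × £60.10 = £16.2270 per unit per year.
EOQ = √(2DS / H) = √(2 × 40,150 × 48.7 / 16.227).
= √(3,910,610 / 16.227) = √240,994.0223 ≈ 490.911.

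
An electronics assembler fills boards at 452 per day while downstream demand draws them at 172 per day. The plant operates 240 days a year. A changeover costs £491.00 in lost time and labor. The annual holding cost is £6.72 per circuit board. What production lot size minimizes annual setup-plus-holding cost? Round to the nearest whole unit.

Q* ≈ 3,121 boards

Annual demand D = 172 × 240 = 41,280.
Production build-up factor (1 − d/p) = 1 − 172/452 = 0.6195.
Q* = √(2DS / (H(1 − d/p))) = √(2 × 41,280 × 491 / (6.72 × 0.6195)).
= √(40,536,960 / 4.1628) ≈ 3120.550.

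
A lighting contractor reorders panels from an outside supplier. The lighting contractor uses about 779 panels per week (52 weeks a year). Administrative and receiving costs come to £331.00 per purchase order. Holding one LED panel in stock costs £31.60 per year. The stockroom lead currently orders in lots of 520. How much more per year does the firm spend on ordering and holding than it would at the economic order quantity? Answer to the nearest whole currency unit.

Extra cost ≈ £4,891 per year

Annual demand D = 779 × 52 = 40,508.
EOQ = √(2DS/H) = √(2 × 40,508 × 331 / 31.6) ≈ 921.20.
Cost at Q* = (D/Q*)S + (Q*/2)H = √(2DSH) ≈ £29,110.05.
Cost at Q = 520: (40,508/520)×331 + (520/2)×31.6 = £25,784.90 + £8,216.00 = £34,000.90.
Excess = £34,000.90 − £29,110.05 = £4,890.85.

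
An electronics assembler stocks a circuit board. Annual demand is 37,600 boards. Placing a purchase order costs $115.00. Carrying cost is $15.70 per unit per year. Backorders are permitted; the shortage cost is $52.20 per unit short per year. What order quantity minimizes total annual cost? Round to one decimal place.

Q* ≈ 846.5 boards

With planned backorders, Q* = √(2DS/H) · √((H+B)/B).
√(2DS/H) = √(2 × 37,600 × 115 / 15.7) = 742.178.
√((H+B)/B) = √((15.7+52.2)/52.2) = 1.1405.
Q* ≈ 846.462.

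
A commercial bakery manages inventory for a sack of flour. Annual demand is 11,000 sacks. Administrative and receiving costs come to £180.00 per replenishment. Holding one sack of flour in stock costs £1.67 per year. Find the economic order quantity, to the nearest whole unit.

EOQ = √(2DS / H) = √(2 × 11,000 × 180 / 1.67).
= √(3,960,000 / 1.67) = √2,371,257.485 ≈ 1539.889.

Q* ≈ 1,540 sacks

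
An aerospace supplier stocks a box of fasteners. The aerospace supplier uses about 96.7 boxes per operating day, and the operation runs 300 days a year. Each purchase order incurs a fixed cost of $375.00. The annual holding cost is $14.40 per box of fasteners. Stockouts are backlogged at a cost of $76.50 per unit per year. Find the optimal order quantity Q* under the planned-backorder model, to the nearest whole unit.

Annual demand D = 96.7 × 300 = 29,010.
With planned backorders, Q* = √(2DS/H) · √((H+B)/B).
√(2DS/H) = √(2 × 29,010 × 375 / 14.4) = 1229.202.
√((H+B)/B) = √((14.4+76.5)/76.5) = 1.0901.
Q* ≈ 1339.906.

Q* ≈ 1,340 boxes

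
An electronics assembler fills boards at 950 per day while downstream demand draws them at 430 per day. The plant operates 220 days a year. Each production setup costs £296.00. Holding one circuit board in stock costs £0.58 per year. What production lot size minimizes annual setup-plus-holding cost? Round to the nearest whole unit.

Q* ≈ 13,282 boards

Annual demand D = 430 × 220 = 94,600.
Production build-up factor (1 − d/p) = 1 − 430/950 = 0.5474.
Q* = √(2DS / (H(1 − d/p))) = √(2 × 94,600 × 296 / (0.58 × 0.5474)).
= √(56,003,200 / 0.3175) ≈ 13281.666.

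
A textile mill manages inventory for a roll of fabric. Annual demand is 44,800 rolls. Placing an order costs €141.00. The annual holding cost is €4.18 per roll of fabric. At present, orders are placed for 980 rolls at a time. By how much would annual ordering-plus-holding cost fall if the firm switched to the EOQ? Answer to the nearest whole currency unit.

Extra cost ≈ €1,227 per year

EOQ = √(2DS/H) = √(2 × 44,800 × 141 / 4.18) ≈ 1738.50.
Cost at Q* = (D/Q*)S + (Q*/2)H = √(2DSH) ≈ €7,266.94.
Cost at Q = 980: (44,800/980)×141 + (980/2)×4.18 = €6,445.71 + €2,048.20 = €8,493.91.
Excess = €8,493.91 − €7,266.94 = €1,226.97.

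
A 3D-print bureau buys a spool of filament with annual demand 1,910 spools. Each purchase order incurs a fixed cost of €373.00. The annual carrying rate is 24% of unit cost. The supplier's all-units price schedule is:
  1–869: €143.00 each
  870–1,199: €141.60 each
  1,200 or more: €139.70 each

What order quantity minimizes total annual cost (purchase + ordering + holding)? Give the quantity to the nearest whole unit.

Holding cost per unit per year at price C is H = 0.24·C.
Candidates are each tier's EOQ (if it falls in that tier) and each price-break quantity.
EOQ at €143.00 = 203.8 (feasible in tier 1): TC = 1,910×€143.00 + (1,910/203.8)×373 + (203.8/2)×0.24×€143.00 = €280,122.94.
EOQ at €141.60 = 204.8 < 870, so use break Q=870: TC = 1,910×€141.60 + (1,910/870.0)×373 + (870.0/2)×0.24×€141.60 = €286,057.93.
EOQ at €139.70 = 206.1 < 1200, so use break Q=1200: TC = 1,910×€139.70 + (1,910/1200.0)×373 + (1200.0/2)×0.24×€139.70 = €287,537.49.
Lowest total cost is €280,122.94 at Q = 203.8.

Q* ≈ 204 spools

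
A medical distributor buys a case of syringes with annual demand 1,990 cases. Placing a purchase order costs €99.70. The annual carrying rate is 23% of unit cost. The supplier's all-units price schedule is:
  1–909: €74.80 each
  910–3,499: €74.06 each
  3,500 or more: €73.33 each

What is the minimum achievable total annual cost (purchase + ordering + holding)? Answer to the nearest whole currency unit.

TC* ≈ €151,465

Holding cost per unit per year at price C is H = 0.23·C.
Candidates are each tier's EOQ (if it falls in that tier) and each price-break quantity.
EOQ at €74.80 = 151.9 (feasible in tier 1): TC = 1,990×€74.80 + (1,990/151.9)×99.7 + (151.9/2)×0.23×€74.80 = €151,464.79.
EOQ at €74.06 = 152.6 < 910, so use break Q=910: TC = 1,990×€74.06 + (1,990/910.0)×99.7 + (910.0/2)×0.23×€74.06 = €155,347.80.
EOQ at €73.33 = 153.4 < 3500, so use break Q=3500: TC = 1,990×€73.33 + (1,990/3500.0)×99.7 + (3500.0/2)×0.23×€73.33 = €175,498.71.
Lowest total cost among the candidates is at Q = 151.9.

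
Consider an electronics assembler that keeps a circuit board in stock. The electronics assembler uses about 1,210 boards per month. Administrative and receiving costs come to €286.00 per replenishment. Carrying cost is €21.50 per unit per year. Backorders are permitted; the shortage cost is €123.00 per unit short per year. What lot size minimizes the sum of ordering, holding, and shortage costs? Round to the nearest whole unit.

Annual demand D = 1,210 × 12 = 14,520.
With planned backorders, Q* = √(2DS/H) · √((H+B)/B).
√(2DS/H) = √(2 × 14,520 × 286 / 21.5) = 621.530.
√((H+B)/B) = √((21.5+123)/123) = 1.0839.
Q* ≈ 673.664.

Q* ≈ 674 boards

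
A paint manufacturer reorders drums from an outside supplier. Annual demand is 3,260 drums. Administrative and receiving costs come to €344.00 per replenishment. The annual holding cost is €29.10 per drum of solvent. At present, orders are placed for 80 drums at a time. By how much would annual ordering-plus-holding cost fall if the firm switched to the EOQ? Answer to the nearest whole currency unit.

EOQ = √(2DS/H) = √(2 × 3,260 × 344 / 29.1) ≈ 277.62.
Cost at Q* = (D/Q*)S + (Q*/2)H = √(2DSH) ≈ €8,078.85.
Cost at Q = 80: (3,260/80)×344 + (80/2)×29.1 = €14,018.00 + €1,164.00 = €15,182.00.
Excess = €15,182.00 − €8,078.85 = €7,103.15.

Extra cost ≈ €7,103 per year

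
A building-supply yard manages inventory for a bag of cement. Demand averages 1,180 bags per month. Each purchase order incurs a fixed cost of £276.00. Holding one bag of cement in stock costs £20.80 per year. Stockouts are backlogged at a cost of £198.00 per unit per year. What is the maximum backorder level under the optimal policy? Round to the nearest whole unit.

Annual demand D = 1,180 × 12 = 14,160.
With planned backorders, Q* = √(2DS/H) · √((H+B)/B).
√(2DS/H) = √(2 × 14,160 × 276 / 20.8) = 613.013.
√((H+B)/B) = √((20.8+198)/198) = 1.0512.
Q* ≈ 644.407.
S* = Q* · H/(H+B) = 644.407 × 20.8/218.8 ≈ 61.260.

S* ≈ 61 bags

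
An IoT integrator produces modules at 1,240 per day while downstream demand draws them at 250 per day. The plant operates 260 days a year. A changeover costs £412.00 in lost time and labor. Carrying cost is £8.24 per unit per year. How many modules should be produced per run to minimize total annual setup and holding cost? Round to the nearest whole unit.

Annual demand D = 250 × 260 = 65,000.
Production build-up factor (1 − d/p) = 1 − 250/1,240 = 0.7984.
Q* = √(2DS / (H(1 − d/p))) = √(2 × 65,000 × 412 / (8.24 × 0.7984)).
= √(53,560,000 / 6.5787) ≈ 2853.316.

Q* ≈ 2,853 modules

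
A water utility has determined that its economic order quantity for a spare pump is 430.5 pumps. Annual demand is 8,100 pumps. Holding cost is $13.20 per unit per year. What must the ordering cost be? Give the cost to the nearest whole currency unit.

S ≈ $151

The basic EOQ model gives Q* = √(2DS/H); rearrange for the unknown.
From Q* = √(2DS/H): S = Q*²H / (2D) = 430.5² × 13.2 / (2 × 8,100) = 151.0098.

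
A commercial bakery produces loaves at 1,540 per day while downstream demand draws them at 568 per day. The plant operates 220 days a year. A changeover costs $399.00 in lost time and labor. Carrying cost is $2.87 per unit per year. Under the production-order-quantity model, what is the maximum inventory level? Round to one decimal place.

Annual demand D = 568 × 220 = 124,960.
Production build-up factor (1 − d/p) = 1 − 568/1,540 = 0.6312.
Q* = √(2DS / (H(1 − d/p))) = √(2 × 124,960 × 399 / (2.87 × 0.6312)).
= √(99,718,080 / 1.8115) ≈ 7419.476.
Maximum inventory = Q*(1 − d/p) = 7419.476 × 0.6312 ≈ 4682.942.

I_max ≈ 4,682.9 loaves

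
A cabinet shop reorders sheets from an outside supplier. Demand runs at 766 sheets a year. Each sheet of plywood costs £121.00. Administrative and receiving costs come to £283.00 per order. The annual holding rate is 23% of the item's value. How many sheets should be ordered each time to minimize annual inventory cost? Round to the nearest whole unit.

Q* ≈ 125 sheets

Holding cost H = 0.23 × £121.00 = £27.8300 per unit per year.
EOQ = √(2DS / H) = √(2 × 766 × 283 / 27.83).
= √(433,556 / 27.83) = √15,578.728 ≈ 124.815.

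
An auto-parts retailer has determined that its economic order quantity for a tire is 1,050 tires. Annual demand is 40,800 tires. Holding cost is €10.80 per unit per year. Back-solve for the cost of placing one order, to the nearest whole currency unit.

S ≈ €146

Squaring Q* = √(2DS/H) gives Q*² = 2DS/H.
From Q* = √(2DS/H): S = Q*²H / (2D) = 1,050² × 10.8 / (2 × 40,800) = 145.9191.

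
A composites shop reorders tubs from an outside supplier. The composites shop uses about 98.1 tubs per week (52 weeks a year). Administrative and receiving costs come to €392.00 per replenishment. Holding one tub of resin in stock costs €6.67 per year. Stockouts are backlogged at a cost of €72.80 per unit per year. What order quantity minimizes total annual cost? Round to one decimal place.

Q* ≈ 809.0 tubs

Annual demand D = 98.1 × 52 = 5,101.2.
With planned backorders, Q* = √(2DS/H) · √((H+B)/B).
√(2DS/H) = √(2 × 5,101.2 × 392 / 6.67) = 774.339.
√((H+B)/B) = √((6.67+72.8)/72.8) = 1.0448.
Q* ≈ 809.035.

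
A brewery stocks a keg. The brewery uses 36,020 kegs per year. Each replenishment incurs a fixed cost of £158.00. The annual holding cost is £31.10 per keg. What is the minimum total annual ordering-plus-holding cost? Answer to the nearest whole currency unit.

TC* ≈ £18,815

Q* = √(2DS/H) = √(2 × 36,020 × 158 / 31.1) ≈ 604.97.
At Q*, ordering cost (D/Q*)S equals holding cost (Q*/2)H, each = √(DSH/2).
Minimum total = √(2DSH) = √(2 × 36,020 × 158 × 31.1) ≈ 18814.626.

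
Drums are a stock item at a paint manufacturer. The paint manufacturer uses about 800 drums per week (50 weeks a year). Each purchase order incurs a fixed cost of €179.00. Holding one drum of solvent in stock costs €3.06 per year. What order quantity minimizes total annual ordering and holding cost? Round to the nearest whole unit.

Q* ≈ 2,163 drums

Annual demand D = 800 × 50 = 40,000.
EOQ = √(2DS / H) = √(2 × 40,000 × 179 / 3.06).
= √(14,320,000 / 3.06) = √4,679,738.5621 ≈ 2163.270.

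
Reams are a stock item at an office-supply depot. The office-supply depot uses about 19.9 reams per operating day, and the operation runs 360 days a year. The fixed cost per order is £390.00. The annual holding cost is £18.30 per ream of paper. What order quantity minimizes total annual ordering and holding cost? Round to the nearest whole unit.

Annual demand D = 19.9 × 360 = 7,164.
EOQ = √(2DS / H) = √(2 × 7,164 × 390 / 18.3).
= √(5,587,920 / 18.3) = √305,350.8197 ≈ 552.586.

Q* ≈ 553 reams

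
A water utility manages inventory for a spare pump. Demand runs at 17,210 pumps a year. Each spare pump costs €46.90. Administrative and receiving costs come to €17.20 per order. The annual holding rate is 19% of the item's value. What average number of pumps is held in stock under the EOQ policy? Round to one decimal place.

Holding cost H = 0.19 × €46.90 = €8.9110 per unit per year.
The optimal lot size = √(2DS/H) = √(2 × 17,210 × 17.2 / 8.911) ≈ 257.75.
Average inventory = Q*/2 ≈ 257.75 / 2 = 128.877.

Average inventory ≈ 128.9 pumps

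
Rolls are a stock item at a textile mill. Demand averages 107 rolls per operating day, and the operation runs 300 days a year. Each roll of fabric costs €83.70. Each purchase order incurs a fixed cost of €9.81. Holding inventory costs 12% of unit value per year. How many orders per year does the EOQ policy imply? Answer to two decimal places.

Annual demand D = 107 × 300 = 32,100.
Holding cost H = 0.12 × €83.70 = €10.0440 per unit per year.
EOQ = √(2DS/H) = √(2 × 32,100 × 9.81 / 10.044) ≈ 250.41.
Orders per year = D / Q* = 32,100 / 250.41 ≈ 128.191.

N ≈ 128.19 orders per year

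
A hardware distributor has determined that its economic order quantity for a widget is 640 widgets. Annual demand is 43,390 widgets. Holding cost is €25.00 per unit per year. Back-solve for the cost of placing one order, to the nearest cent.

The basic EOQ model gives Q* = √(2DS/H); rearrange for the unknown.
From Q* = √(2DS/H): S = Q*²H / (2D) = 640² × 25 / (2 × 43,390) = 117.9995.

S ≈ €118.00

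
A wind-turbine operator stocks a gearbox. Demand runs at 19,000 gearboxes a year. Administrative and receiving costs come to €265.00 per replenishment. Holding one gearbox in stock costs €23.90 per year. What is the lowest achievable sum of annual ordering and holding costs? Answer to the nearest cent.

Q* = √(2DS/H) = √(2 × 19,000 × 265 / 23.9) ≈ 649.11.
At the optimum the two cost components are equal, so total cost = 2·(Q*/2)H = Q*·H.
Minimum total = √(2DSH) = √(2 × 19,000 × 265 × 23.9) ≈ 15513.639.

TC* ≈ €15,513.64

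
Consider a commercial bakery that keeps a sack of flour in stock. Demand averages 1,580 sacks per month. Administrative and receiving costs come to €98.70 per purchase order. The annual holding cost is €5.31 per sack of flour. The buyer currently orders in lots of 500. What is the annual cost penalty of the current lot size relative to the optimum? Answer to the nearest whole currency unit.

Annual demand D = 1,580 × 12 = 18,960.
EOQ = √(2DS/H) = √(2 × 18,960 × 98.7 / 5.31) ≈ 839.55.
Cost at Q* = (D/Q*)S + (Q*/2)H = √(2DSH) ≈ €4,458.00.
Cost at Q = 500: (18,960/500)×98.7 + (500/2)×5.31 = €3,742.70 + €1,327.50 = €5,070.20.
Excess = €5,070.20 − €4,458.00 = €612.20.

Extra cost ≈ €612 per year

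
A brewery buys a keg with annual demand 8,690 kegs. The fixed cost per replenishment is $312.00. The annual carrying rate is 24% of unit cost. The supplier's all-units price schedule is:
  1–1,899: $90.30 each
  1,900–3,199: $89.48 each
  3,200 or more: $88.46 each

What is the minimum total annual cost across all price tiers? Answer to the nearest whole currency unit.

Holding cost per unit per year at price C is H = 0.24·C.
For each price level, check whether its EOQ is feasible; otherwise the best quantity at that price is the breakpoint.
EOQ at $90.30 = 500.2 (feasible in tier 1): TC = 8,690×$90.30 + (8,690/500.2)×312 + (500.2/2)×0.24×$90.30 = $795,547.56.
EOQ at $89.48 = 502.5 < 1900, so use break Q=1900: TC = 8,690×$89.48 + (8,690/1900.0)×312 + (1900.0/2)×0.24×$89.48 = $799,409.63.
EOQ at $88.46 = 505.4 < 3200, so use break Q=3200: TC = 8,690×$88.46 + (8,690/3200.0)×312 + (3200.0/2)×0.24×$88.46 = $803,533.31.
Lowest total cost among the candidates is at Q = 500.2.

TC* ≈ $795,548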